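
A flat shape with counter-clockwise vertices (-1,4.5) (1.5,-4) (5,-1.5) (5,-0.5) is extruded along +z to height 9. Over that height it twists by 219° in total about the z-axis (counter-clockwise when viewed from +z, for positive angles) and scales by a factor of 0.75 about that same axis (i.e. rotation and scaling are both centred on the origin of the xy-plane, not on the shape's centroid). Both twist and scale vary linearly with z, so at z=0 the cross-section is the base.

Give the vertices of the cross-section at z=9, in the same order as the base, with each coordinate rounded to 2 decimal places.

Cross-section at z=9: (2.71,-2.15) (-2.76,1.62) (-3.62,-1.49) (-3.15,-2.07)

t = z/height = 9/9 = 1
s = 1 + (scale-1)·z/height = 1 + (0.75-1)·9/9 = 0.750000
θ = twist·z/height = 219°·9/9 = 219.0000° = 3.822271 rad
cos θ = -0.777146, sin θ = -0.629320 (intermediates below are computed at full precision and shown rounded to 5 d.p.)
v1: (-1,4.5) → rotate → (3.60909,-2.86784) → ×s → (2.70682,-2.15088) → (2.71,-2.15)
v2: (1.5,-4) → rotate → (-3.68300,2.16460) → ×s → (-2.76225,1.62345) → (-2.76,1.62)
v3: (5,-1.5) → rotate → (-4.82971,-1.98088) → ×s → (-3.62228,-1.48566) → (-3.62,-1.49)
v4: (5,-0.5) → rotate → (-4.20039,-2.75803) → ×s → (-3.15029,-2.06852) → (-3.15,-2.07)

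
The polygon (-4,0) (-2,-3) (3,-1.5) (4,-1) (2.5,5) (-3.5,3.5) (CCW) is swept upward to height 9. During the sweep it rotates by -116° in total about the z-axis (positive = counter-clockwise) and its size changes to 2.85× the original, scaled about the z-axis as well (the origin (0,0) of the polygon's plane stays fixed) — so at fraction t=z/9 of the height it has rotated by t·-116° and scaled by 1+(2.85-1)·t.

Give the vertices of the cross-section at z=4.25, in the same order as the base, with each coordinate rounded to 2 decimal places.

Cross-section at z=4.25: (-4.32,6.12) (-6.75,-0.18) (0.95,-6.21) (2.79,-7.20) (10.35,1.58) (1.57,9.14)

t = z/height = 4.25/9 = 0.472222
s = 1 + (scale-1)·z/height = 1 + (2.85-1)·4.25/9 = 1.873611
θ = twist·z/height = -116°·4.25/9 = -54.7778° = -0.956053 rad
cos θ = 0.576749, sin θ = -0.816921 (intermediates below are computed at full precision and shown rounded to 5 d.p.)
v1: (-4,0) → rotate → (-2.30700,3.26769) → ×s → (-4.32241,6.12237) → (-4.32,6.12)
v2: (-2,-3) → rotate → (-3.60426,-0.09641) → ×s → (-6.75299,-0.18063) → (-6.75,-0.18)
v3: (3,-1.5) → rotate → (0.50487,-3.31589) → ×s → (0.94592,-6.21268) → (0.95,-6.21)
v4: (4,-1) → rotate → (1.49008,-3.84443) → ×s → (2.79182,-7.20297) → (2.79,-7.20)
v5: (2.5,5) → rotate → (5.52648,0.84144) → ×s → (10.35447,1.57654) → (10.35,1.58)
v6: (-3.5,3.5) → rotate → (0.84060,4.87785) → ×s → (1.57496,9.13919) → (1.57,9.14)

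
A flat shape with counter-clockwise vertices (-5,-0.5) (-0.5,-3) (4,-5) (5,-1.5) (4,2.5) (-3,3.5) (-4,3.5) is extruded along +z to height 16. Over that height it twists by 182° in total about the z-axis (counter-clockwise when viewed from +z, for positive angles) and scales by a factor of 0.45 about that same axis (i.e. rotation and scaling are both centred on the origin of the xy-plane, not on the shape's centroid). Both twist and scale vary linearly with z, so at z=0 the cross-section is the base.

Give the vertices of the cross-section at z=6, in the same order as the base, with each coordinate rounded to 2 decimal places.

t = z/height = 6/16 = 0.375
s = 1 + (scale-1)·z/height = 1 + (0.45-1)·6/16 = 0.793750
θ = twist·z/height = 182°·6/16 = 68.2500° = 1.191187 rad
cos θ = 0.370557, sin θ = 0.928810 (intermediates below are computed at full precision and shown rounded to 5 d.p.)
v1: (-5,-0.5) → rotate → (-1.38838,-4.82933) → ×s → (-1.10203,-3.83328) → (-1.10,-3.83)
v2: (-0.5,-3) → rotate → (2.60115,-1.57608) → ×s → (2.06466,-1.25101) → (2.06,-1.25)
v3: (4,-5) → rotate → (6.12628,1.86245) → ×s → (4.86273,1.47832) → (4.86,1.48)
v4: (5,-1.5) → rotate → (3.24600,4.08821) → ×s → (2.57651,3.24502) → (2.58,3.25)
v5: (4,2.5) → rotate → (-0.83979,4.64163) → ×s → (-0.66659,3.68430) → (-0.67,3.68)
v6: (-3,3.5) → rotate → (-4.36251,-1.48948) → ×s → (-3.46274,-1.18227) → (-3.46,-1.18)
v7: (-4,3.5) → rotate → (-4.73306,-2.41829) → ×s → (-3.75687,-1.91952) → (-3.76,-1.92)

Cross-section at z=6: (-1.10,-3.83) (2.06,-1.25) (4.86,1.48) (2.58,3.25) (-0.67,3.68) (-3.46,-1.18) (-3.76,-1.92)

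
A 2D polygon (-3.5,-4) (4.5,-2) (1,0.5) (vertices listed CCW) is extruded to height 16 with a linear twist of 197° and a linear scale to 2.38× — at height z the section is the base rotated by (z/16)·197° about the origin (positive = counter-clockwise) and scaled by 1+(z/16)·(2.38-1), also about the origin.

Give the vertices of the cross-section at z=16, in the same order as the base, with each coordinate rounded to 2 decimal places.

t = z/height = 16/16 = 1
s = 1 + (scale-1)·z/height = 1 + (2.38-1)·16/16 = 2.380000
θ = twist·z/height = 197°·16/16 = 197.0000° = 3.438299 rad
cos θ = -0.956305, sin θ = -0.292372 (intermediates below are computed at full precision and shown rounded to 5 d.p.)
v1: (-3.5,-4) → rotate → (2.17758,4.84852) → ×s → (5.18264,11.53948) → (5.18,11.54)
v2: (4.5,-2) → rotate → (-4.88811,0.59694) → ×s → (-11.63371,1.42071) → (-11.63,1.42)
v3: (1,0.5) → rotate → (-0.81012,-0.77052) → ×s → (-1.92808,-1.83385) → (-1.93,-1.83)

Cross-section at z=16: (5.18,11.54) (-11.63,1.42) (-1.93,-1.83)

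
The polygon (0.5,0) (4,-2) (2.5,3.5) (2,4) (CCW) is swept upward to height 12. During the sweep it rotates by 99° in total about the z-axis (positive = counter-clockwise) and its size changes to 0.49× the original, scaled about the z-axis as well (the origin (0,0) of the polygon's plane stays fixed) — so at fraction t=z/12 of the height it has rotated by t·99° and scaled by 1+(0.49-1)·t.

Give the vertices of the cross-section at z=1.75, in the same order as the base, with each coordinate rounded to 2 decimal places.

Cross-section at z=1.75: (0.45,0.12) (4.05,-0.87) (1.43,3.71) (0.87,4.05)

t = z/height = 1.75/12 = 0.145833
s = 1 + (scale-1)·z/height = 1 + (0.49-1)·1.75/12 = 0.925625
θ = twist·z/height = 99°·1.75/12 = 14.4375° = 0.251982 rad
cos θ = 0.968420, sin θ = 0.249324 (intermediates below are computed at full precision and shown rounded to 5 d.p.)
v1: (0.5,0) → rotate → (0.48421,0.12466) → ×s → (0.44820,0.11539) → (0.45,0.12)
v2: (4,-2) → rotate → (4.37233,-0.93955) → ×s → (4.04714,-0.86967) → (4.05,-0.87)
v3: (2.5,3.5) → rotate → (1.54842,4.01278) → ×s → (1.43325,3.71433) → (1.43,3.71)
v4: (2,4) → rotate → (0.93955,4.37233) → ×s → (0.86967,4.04714) → (0.87,4.05)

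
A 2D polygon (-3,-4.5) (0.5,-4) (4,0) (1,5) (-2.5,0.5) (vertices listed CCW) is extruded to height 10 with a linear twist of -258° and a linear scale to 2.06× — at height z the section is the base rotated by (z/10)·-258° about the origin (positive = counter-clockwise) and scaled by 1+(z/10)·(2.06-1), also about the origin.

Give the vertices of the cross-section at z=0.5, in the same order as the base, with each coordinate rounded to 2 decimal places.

Cross-section at z=0.5: (-4.14,-3.91) (-0.43,-4.22) (4.11,-0.94) (2.20,4.90) (-2.45,1.10)

t = z/height = 0.5/10 = 0.05
s = 1 + (scale-1)·z/height = 1 + (2.06-1)·0.5/10 = 1.053000
θ = twist·z/height = -258°·0.5/10 = -12.9000° = -0.225147 rad
cos θ = 0.974761, sin θ = -0.223250 (intermediates below are computed at full precision and shown rounded to 5 d.p.)
v1: (-3,-4.5) → rotate → (-3.92891,-3.71668) → ×s → (-4.13714,-3.91366) → (-4.14,-3.91)
v2: (0.5,-4) → rotate → (-0.40562,-4.01067) → ×s → (-0.42712,-4.22324) → (-0.43,-4.22)
v3: (4,0) → rotate → (3.89904,-0.89300) → ×s → (4.10569,-0.94033) → (4.11,-0.94)
v4: (1,5) → rotate → (2.09101,4.65056) → ×s → (2.20184,4.89704) → (2.20,4.90)
v5: (-2.5,0.5) → rotate → (-2.32528,1.04551) → ×s → (-2.44852,1.10092) → (-2.45,1.10)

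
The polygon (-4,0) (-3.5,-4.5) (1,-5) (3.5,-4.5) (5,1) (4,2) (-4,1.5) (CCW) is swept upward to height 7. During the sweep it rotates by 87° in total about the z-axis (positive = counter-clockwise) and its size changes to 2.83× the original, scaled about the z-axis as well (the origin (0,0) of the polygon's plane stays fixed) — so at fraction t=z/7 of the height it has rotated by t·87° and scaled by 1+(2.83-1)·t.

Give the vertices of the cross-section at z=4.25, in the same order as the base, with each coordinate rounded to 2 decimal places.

Cross-section at z=4.25: (-5.10,-6.73) (3.10,-11.63) (9.69,-4.70) (12.03,0.15) (4.70,9.69) (1.74,9.28) (-7.63,-4.81)

t = z/height = 4.25/7 = 0.607143
s = 1 + (scale-1)·z/height = 1 + (2.83-1)·4.25/7 = 2.111071
θ = twist·z/height = 87°·4.25/7 = 52.8214° = 0.921908 rad
cos θ = 0.604301, sin θ = 0.796756 (intermediates below are computed at full precision and shown rounded to 5 d.p.)
v1: (-4,0) → rotate → (-2.41720,-3.18702) → ×s → (-5.10289,-6.72804) → (-5.10,-6.73)
v2: (-3.5,-4.5) → rotate → (1.47035,-5.50800) → ×s → (3.10401,-11.62778) → (3.10,-11.63)
v3: (1,-5) → rotate → (4.58808,-2.22475) → ×s → (9.68577,-4.69661) → (9.69,-4.70)
v4: (3.5,-4.5) → rotate → (5.70046,0.06929) → ×s → (12.03407,0.14628) → (12.03,0.15)
v5: (5,1) → rotate → (2.22475,4.58808) → ×s → (4.69661,9.68577) → (4.70,9.69)
v6: (4,2) → rotate → (0.82369,4.39563) → ×s → (1.73887,9.27948) → (1.74,9.28)
v7: (-4,1.5) → rotate → (-3.61234,-2.28057) → ×s → (-7.62590,-4.81445) → (-7.63,-4.81)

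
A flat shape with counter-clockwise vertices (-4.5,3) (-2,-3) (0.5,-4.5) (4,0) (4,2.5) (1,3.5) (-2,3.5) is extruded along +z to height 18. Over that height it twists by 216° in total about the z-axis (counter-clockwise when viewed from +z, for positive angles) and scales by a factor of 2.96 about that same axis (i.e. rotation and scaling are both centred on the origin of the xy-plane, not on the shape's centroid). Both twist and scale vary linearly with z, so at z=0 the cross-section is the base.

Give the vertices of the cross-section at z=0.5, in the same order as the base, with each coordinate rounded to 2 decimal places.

Cross-section at z=0.5: (-5.05,2.65) (-1.77,-3.37) (1.02,-4.66) (4.19,0.44) (3.92,3.06) (0.66,3.78) (-2.48,3.45)

t = z/height = 0.5/18 = 0.0277778
s = 1 + (scale-1)·z/height = 1 + (2.96-1)·0.5/18 = 1.054444
θ = twist·z/height = 216°·0.5/18 = 6.0000° = 0.104720 rad
cos θ = 0.994522, sin θ = 0.104528 (intermediates below are computed at full precision and shown rounded to 5 d.p.)
v1: (-4.5,3) → rotate → (-4.78893,2.51319) → ×s → (-5.04966,2.65002) → (-5.05,2.65)
v2: (-2,-3) → rotate → (-1.67546,-3.19262) → ×s → (-1.76668,-3.36644) → (-1.77,-3.37)
v3: (0.5,-4.5) → rotate → (0.96764,-4.42308) → ×s → (1.02032,-4.66390) → (1.02,-4.66)
v4: (4,0) → rotate → (3.97809,0.41811) → ×s → (4.19467,0.44088) → (4.19,0.44)
v5: (4,2.5) → rotate → (3.71677,2.90442) → ×s → (3.91912,3.06255) → (3.92,3.06)
v6: (1,3.5) → rotate → (0.62867,3.58536) → ×s → (0.66290,3.78056) → (0.66,3.78)
v7: (-2,3.5) → rotate → (-2.35489,3.27177) → ×s → (-2.48310,3.44990) → (-2.48,3.45)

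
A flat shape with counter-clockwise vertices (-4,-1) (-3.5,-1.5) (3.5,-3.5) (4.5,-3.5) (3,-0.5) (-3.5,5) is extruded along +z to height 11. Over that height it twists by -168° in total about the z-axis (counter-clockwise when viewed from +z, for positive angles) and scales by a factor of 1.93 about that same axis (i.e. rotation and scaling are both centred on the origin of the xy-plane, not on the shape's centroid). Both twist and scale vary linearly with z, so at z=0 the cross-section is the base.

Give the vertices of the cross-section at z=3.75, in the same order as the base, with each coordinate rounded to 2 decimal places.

Cross-section at z=3.75: (-3.96,3.72) (-4.15,2.81) (-1.39,-6.37) (-0.67,-7.48) (1.58,-3.68) (3.05,7.44)

t = z/height = 3.75/11 = 0.340909
s = 1 + (scale-1)·z/height = 1 + (1.93-1)·3.75/11 = 1.317045
θ = twist·z/height = -168°·3.75/11 = -57.2727° = -0.999598 rad
cos θ = 0.540641, sin θ = -0.841254 (intermediates below are computed at full precision and shown rounded to 5 d.p.)
v1: (-4,-1) → rotate → (-3.00382,2.82437) → ×s → (-3.95616,3.71983) → (-3.96,3.72)
v2: (-3.5,-1.5) → rotate → (-3.15412,2.13343) → ×s → (-4.15412,2.80982) → (-4.15,2.81)
v3: (3.5,-3.5) → rotate → (-1.05214,-4.83663) → ×s → (-1.38572,-6.37006) → (-1.39,-6.37)
v4: (4.5,-3.5) → rotate → (-0.51150,-5.67788) → ×s → (-0.67367,-7.47803) → (-0.67,-7.48)
v5: (3,-0.5) → rotate → (1.20130,-2.79408) → ×s → (1.58216,-3.67993) → (1.58,-3.68)
v6: (-3.5,5) → rotate → (2.31402,5.64759) → ×s → (3.04768,7.43813) → (3.05,7.44)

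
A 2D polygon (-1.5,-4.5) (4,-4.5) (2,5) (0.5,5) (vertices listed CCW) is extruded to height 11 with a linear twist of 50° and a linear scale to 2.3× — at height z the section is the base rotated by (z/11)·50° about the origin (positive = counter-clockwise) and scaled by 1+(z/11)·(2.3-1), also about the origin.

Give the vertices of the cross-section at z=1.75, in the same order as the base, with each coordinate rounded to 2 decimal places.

t = z/height = 1.75/11 = 0.159091
s = 1 + (scale-1)·z/height = 1 + (2.3-1)·1.75/11 = 1.206818
θ = twist·z/height = 50°·1.75/11 = 7.9545° = 0.138833 rad
cos θ = 0.990378, sin θ = 0.138387 (intermediates below are computed at full precision and shown rounded to 5 d.p.)
v1: (-1.5,-4.5) → rotate → (-0.86282,-4.66428) → ×s → (-1.04127,-5.62894) → (-1.04,-5.63)
v2: (4,-4.5) → rotate → (4.58426,-3.90315) → ×s → (5.53236,-4.71039) → (5.53,-4.71)
v3: (2,5) → rotate → (1.28882,5.22867) → ×s → (1.55537,6.31005) → (1.56,6.31)
v4: (0.5,5) → rotate → (-0.19675,5.02108) → ×s → (-0.23744,6.05954) → (-0.24,6.06)

Cross-section at z=1.75: (-1.04,-5.63) (5.53,-4.71) (1.56,6.31) (-0.24,6.06)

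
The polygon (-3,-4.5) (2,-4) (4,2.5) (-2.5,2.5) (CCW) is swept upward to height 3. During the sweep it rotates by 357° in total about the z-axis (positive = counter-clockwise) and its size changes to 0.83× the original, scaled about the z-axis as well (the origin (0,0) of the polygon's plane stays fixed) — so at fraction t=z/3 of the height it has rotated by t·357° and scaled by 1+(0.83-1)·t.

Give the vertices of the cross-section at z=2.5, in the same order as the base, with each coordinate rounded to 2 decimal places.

t = z/height = 2.5/3 = 0.833333
s = 1 + (scale-1)·z/height = 1 + (0.83-1)·2.5/3 = 0.858333
θ = twist·z/height = 357°·2.5/3 = 297.5000° = 5.192355 rad
cos θ = 0.461749, sin θ = -0.887011 (intermediates below are computed at full precision and shown rounded to 5 d.p.)
v1: (-3,-4.5) → rotate → (-5.37679,0.58316) → ×s → (-4.61508,0.50055) → (-4.62,0.50)
v2: (2,-4) → rotate → (-2.62455,-3.62102) → ×s → (-2.25274,-3.10804) → (-2.25,-3.11)
v3: (4,2.5) → rotate → (4.06452,-2.39367) → ×s → (3.48871,-2.05457) → (3.49,-2.05)
v4: (-2.5,2.5) → rotate → (1.06316,3.37190) → ×s → (0.91254,2.89421) → (0.91,2.89)

Cross-section at z=2.5: (-4.62,0.50) (-2.25,-3.11) (3.49,-2.05) (0.91,2.89)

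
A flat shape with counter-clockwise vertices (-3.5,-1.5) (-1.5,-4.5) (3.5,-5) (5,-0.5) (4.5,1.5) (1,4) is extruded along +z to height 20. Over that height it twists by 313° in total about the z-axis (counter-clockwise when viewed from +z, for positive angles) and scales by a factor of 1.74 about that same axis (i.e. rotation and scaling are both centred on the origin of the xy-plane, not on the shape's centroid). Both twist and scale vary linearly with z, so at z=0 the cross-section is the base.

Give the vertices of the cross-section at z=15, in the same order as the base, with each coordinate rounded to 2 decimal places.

Cross-section at z=15: (1.24,5.79) (-4.37,5.94) (-9.49,0.04) (-5.12,-5.90) (-2.13,-7.06) (4.18,-4.86)

t = z/height = 15/20 = 0.75
s = 1 + (scale-1)·z/height = 1 + (1.74-1)·15/20 = 1.555000
θ = twist·z/height = 313°·15/20 = 234.7500° = 4.097160 rad
cos θ = -0.577145, sin θ = -0.816642 (intermediates below are computed at full precision and shown rounded to 5 d.p.)
v1: (-3.5,-1.5) → rotate → (0.79505,3.72396) → ×s → (1.23630,5.79076) → (1.24,5.79)
v2: (-1.5,-4.5) → rotate → (-2.80917,3.82212) → ×s → (-4.36826,5.94339) → (-4.37,5.94)
v3: (3.5,-5) → rotate → (-6.10322,0.02748) → ×s → (-9.49050,0.04273) → (-9.49,0.04)
v4: (5,-0.5) → rotate → (-3.29405,-3.79464) → ×s → (-5.12224,-5.90066) → (-5.12,-5.90)
v5: (4.5,1.5) → rotate → (-1.37219,-4.54060) → ×s → (-2.13376,-7.06064) → (-2.13,-7.06)
v6: (1,4) → rotate → (2.68942,-3.12522) → ×s → (4.18205,-4.85972) → (4.18,-4.86)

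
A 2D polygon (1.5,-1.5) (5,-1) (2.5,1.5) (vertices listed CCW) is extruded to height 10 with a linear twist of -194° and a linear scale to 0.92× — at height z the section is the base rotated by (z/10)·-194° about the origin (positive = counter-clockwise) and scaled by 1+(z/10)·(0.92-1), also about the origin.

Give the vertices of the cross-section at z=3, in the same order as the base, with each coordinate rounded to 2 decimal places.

Cross-section at z=3: (-0.47,-2.02) (1.74,-4.66) (2.53,-1.30)

t = z/height = 3/10 = 0.3
s = 1 + (scale-1)·z/height = 1 + (0.92-1)·3/10 = 0.976000
θ = twist·z/height = -194°·3/10 = -58.2000° = -1.015782 rad
cos θ = 0.526956, sin θ = -0.849893 (intermediates below are computed at full precision and shown rounded to 5 d.p.)
v1: (1.5,-1.5) → rotate → (-0.48441,-2.06527) → ×s → (-0.47278,-2.01571) → (-0.47,-2.02)
v2: (5,-1) → rotate → (1.78489,-4.77642) → ×s → (1.74205,-4.66179) → (1.74,-4.66)
v3: (2.5,1.5) → rotate → (2.59223,-1.33430) → ×s → (2.53002,-1.30227) → (2.53,-1.30)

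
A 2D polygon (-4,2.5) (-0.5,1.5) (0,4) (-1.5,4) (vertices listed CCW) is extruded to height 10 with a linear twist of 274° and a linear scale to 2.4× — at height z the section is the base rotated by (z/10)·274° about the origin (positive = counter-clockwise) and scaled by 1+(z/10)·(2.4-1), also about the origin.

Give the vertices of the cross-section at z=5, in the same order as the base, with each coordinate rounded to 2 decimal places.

Cross-section at z=5: (2.07,-7.75) (-1.12,-2.44) (-4.64,-4.97) (-2.77,-6.71)

t = z/height = 5/10 = 0.5
s = 1 + (scale-1)·z/height = 1 + (2.4-1)·5/10 = 1.700000
θ = twist·z/height = 274°·5/10 = 137.0000° = 2.391101 rad
cos θ = -0.731354, sin θ = 0.681998 (intermediates below are computed at full precision and shown rounded to 5 d.p.)
v1: (-4,2.5) → rotate → (1.22042,-4.55638) → ×s → (2.07471,-7.74584) → (2.07,-7.75)
v2: (-0.5,1.5) → rotate → (-0.65732,-1.43803) → ×s → (-1.11745,-2.44465) → (-1.12,-2.44)
v3: (0,4) → rotate → (-2.72799,-2.92541) → ×s → (-4.63759,-4.97321) → (-4.64,-4.97)
v4: (-1.5,4) → rotate → (-1.63096,-3.94841) → ×s → (-2.77264,-6.71230) → (-2.77,-6.71)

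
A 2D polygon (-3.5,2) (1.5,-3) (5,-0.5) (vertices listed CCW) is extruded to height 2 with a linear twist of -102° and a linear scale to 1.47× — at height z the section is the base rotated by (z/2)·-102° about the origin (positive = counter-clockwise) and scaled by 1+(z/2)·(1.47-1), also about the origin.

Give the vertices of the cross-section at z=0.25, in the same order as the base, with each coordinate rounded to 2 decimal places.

Cross-section at z=0.25: (-3.15,2.88) (0.85,-3.45) (5.05,-1.68)

t = z/height = 0.25/2 = 0.125
s = 1 + (scale-1)·z/height = 1 + (1.47-1)·0.25/2 = 1.058750
θ = twist·z/height = -102°·0.25/2 = -12.7500° = -0.222529 rad
cos θ = 0.975342, sin θ = -0.220697 (intermediates below are computed at full precision and shown rounded to 5 d.p.)
v1: (-3.5,2) → rotate → (-2.97230,2.72313) → ×s → (-3.14693,2.88311) → (-3.15,2.88)
v2: (1.5,-3) → rotate → (0.80092,-3.25707) → ×s → (0.84798,-3.44843) → (0.85,-3.45)
v3: (5,-0.5) → rotate → (4.76636,-1.59116) → ×s → (5.04639,-1.68464) → (5.05,-1.68)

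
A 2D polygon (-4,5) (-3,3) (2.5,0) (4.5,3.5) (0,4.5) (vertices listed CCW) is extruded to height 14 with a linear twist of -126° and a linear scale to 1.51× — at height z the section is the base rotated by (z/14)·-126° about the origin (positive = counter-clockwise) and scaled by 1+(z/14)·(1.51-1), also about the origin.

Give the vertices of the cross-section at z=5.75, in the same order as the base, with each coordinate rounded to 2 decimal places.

Cross-section at z=5.75: (1.75,7.54) (0.60,5.10) (1.87,-2.37) (6.69,-1.65) (4.27,3.37)

t = z/height = 5.75/14 = 0.410714
s = 1 + (scale-1)·z/height = 1 + (1.51-1)·5.75/14 = 1.209464
θ = twist·z/height = -126°·5.75/14 = -51.7500° = -0.903208 rad
cos θ = 0.619094, sin θ = -0.785317 (intermediates below are computed at full precision and shown rounded to 5 d.p.)
v1: (-4,5) → rotate → (1.45021,6.23674) → ×s → (1.75398,7.54311) → (1.75,7.54)
v2: (-3,3) → rotate → (0.49867,4.21323) → ×s → (0.60312,5.09575) → (0.60,5.10)
v3: (2.5,0) → rotate → (1.54773,-1.96329) → ×s → (1.87193,-2.37453) → (1.87,-2.37)
v4: (4.5,3.5) → rotate → (5.53453,-1.36710) → ×s → (6.69382,-1.65346) → (6.69,-1.65)
v5: (0,4.5) → rotate → (3.53393,2.78592) → ×s → (4.27416,3.36947) → (4.27,3.37)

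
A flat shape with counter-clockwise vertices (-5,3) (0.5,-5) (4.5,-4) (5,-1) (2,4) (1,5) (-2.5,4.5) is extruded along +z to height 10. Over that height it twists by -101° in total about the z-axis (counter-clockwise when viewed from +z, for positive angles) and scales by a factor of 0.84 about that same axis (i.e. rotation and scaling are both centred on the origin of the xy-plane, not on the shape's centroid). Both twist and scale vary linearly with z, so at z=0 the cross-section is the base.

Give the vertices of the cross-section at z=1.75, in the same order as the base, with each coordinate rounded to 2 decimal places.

Cross-section at z=1.75: (-3.75,4.25) (-1.01,-4.78) (2.99,-5.03) (4.34,-2.40) (3.03,3.11) (2.40,4.34) (-0.99,4.91)

t = z/height = 1.75/10 = 0.175
s = 1 + (scale-1)·z/height = 1 + (0.84-1)·1.75/10 = 0.972000
θ = twist·z/height = -101°·1.75/10 = -17.6750° = -0.308487 rad
cos θ = 0.952794, sin θ = -0.303617 (intermediates below are computed at full precision and shown rounded to 5 d.p.)
v1: (-5,3) → rotate → (-3.85312,4.37647) → ×s → (-3.74523,4.25393) → (-3.75,4.25)
v2: (0.5,-5) → rotate → (-1.04169,-4.91578) → ×s → (-1.01252,-4.77814) → (-1.01,-4.78)
v3: (4.5,-4) → rotate → (3.07310,-5.17745) → ×s → (2.98706,-5.03249) → (2.99,-5.03)
v4: (5,-1) → rotate → (4.46035,-2.47088) → ×s → (4.33546,-2.40170) → (4.34,-2.40)
v5: (2,4) → rotate → (3.12006,3.20394) → ×s → (3.03270,3.11423) → (3.03,3.11)
v6: (1,5) → rotate → (2.47088,4.46035) → ×s → (2.40170,4.33546) → (2.40,4.34)
v7: (-2.5,4.5) → rotate → (-1.01571,5.04662) → ×s → (-0.98727,4.90531) → (-0.99,4.91)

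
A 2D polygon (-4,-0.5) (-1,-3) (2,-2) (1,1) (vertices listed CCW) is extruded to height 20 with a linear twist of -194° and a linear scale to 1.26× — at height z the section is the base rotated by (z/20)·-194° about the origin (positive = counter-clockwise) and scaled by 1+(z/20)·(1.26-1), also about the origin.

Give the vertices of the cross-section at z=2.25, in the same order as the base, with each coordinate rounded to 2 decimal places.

Cross-section at z=2.25: (-4.01,1.05) (-2.10,-2.48) (1.15,-2.68) (1.34,0.57)

t = z/height = 2.25/20 = 0.1125
s = 1 + (scale-1)·z/height = 1 + (1.26-1)·2.25/20 = 1.029250
θ = twist·z/height = -194°·2.25/20 = -21.8250° = -0.380918 rad
cos θ = 0.928324, sin θ = -0.371773 (intermediates below are computed at full precision and shown rounded to 5 d.p.)
v1: (-4,-0.5) → rotate → (-3.89918,1.02293) → ×s → (-4.01323,1.05285) → (-4.01,1.05)
v2: (-1,-3) → rotate → (-2.04364,-2.41320) → ×s → (-2.10342,-2.48378) → (-2.10,-2.48)
v3: (2,-2) → rotate → (1.11310,-2.60019) → ×s → (1.14566,-2.67625) → (1.15,-2.68)
v4: (1,1) → rotate → (1.30010,0.55655) → ×s → (1.33812,0.57283) → (1.34,0.57)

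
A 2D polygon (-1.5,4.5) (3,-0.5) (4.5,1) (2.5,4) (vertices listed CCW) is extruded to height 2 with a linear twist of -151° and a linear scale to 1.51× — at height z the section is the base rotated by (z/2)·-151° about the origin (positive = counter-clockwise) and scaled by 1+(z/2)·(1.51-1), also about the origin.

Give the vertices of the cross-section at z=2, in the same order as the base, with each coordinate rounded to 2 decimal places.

Cross-section at z=2: (5.28,-4.84) (-4.33,-1.54) (-5.21,-4.61) (-0.37,-7.11)

t = z/height = 2/2 = 1
s = 1 + (scale-1)·z/height = 1 + (1.51-1)·2/2 = 1.510000
θ = twist·z/height = -151°·2/2 = -151.0000° = -2.635447 rad
cos θ = -0.874620, sin θ = -0.484810 (intermediates below are computed at full precision and shown rounded to 5 d.p.)
v1: (-1.5,4.5) → rotate → (3.49357,-3.20857) → ×s → (5.27530,-4.84495) → (5.28,-4.84)
v2: (3,-0.5) → rotate → (-2.86626,-1.01712) → ×s → (-4.32806,-1.53585) → (-4.33,-1.54)
v3: (4.5,1) → rotate → (-3.45098,-3.05626) → ×s → (-5.21098,-4.61496) → (-5.21,-4.61)
v4: (2.5,4) → rotate → (-0.24731,-4.71050) → ×s → (-0.37344,-7.11286) → (-0.37,-7.11)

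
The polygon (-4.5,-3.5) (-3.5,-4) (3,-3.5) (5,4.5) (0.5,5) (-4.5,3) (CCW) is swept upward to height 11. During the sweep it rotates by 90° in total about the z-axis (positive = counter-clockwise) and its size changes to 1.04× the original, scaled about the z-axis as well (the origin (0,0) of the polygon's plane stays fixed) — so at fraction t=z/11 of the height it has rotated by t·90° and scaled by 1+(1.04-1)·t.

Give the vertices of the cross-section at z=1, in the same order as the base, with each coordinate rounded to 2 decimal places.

Cross-section at z=1: (-3.97,-4.12) (-2.91,-4.47) (3.48,-3.05) (4.32,5.18) (-0.22,5.04) (-4.90,2.34)

t = z/height = 1/11 = 0.0909091
s = 1 + (scale-1)·z/height = 1 + (1.04-1)·1/11 = 1.003636
θ = twist·z/height = 90°·1/11 = 8.1818° = 0.142800 rad
cos θ = 0.989821, sin θ = 0.142315 (intermediates below are computed at full precision and shown rounded to 5 d.p.)
v1: (-4.5,-3.5) → rotate → (-3.95609,-4.10479) → ×s → (-3.97048,-4.11972) → (-3.97,-4.12)
v2: (-3.5,-4) → rotate → (-2.89512,-4.45739) → ×s → (-2.90564,-4.47360) → (-2.91,-4.47)
v3: (3,-3.5) → rotate → (3.46757,-3.03743) → ×s → (3.48018,-3.04848) → (3.48,-3.05)
v4: (5,4.5) → rotate → (4.30869,5.16577) → ×s → (4.32436,5.18456) → (4.32,5.18)
v5: (0.5,5) → rotate → (-0.21666,5.02026) → ×s → (-0.21745,5.03852) → (-0.22,5.04)
v6: (-4.5,3) → rotate → (-4.88114,2.32905) → ×s → (-4.89889,2.33752) → (-4.90,2.34)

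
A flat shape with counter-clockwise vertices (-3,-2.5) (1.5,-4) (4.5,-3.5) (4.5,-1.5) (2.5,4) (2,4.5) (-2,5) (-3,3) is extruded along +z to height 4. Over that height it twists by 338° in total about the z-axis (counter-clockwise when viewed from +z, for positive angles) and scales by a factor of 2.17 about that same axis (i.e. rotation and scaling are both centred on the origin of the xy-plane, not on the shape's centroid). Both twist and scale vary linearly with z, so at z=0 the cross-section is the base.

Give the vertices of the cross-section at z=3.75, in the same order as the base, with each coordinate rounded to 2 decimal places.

Cross-section at z=3.75: (-8.17,0.47) (-3.44,-8.27) (1.87,-11.81) (4.74,-8.75) (9.56,2.54) (9.51,4.02) (4.11,10.52) (-0.29,8.89)

t = z/height = 3.75/4 = 0.9375
s = 1 + (scale-1)·z/height = 1 + (2.17-1)·3.75/4 = 2.096875
θ = twist·z/height = 338°·3.75/4 = 316.8750° = 5.530512 rad
cos θ = 0.729864, sin θ = -0.683592 (intermediates below are computed at full precision and shown rounded to 5 d.p.)
v1: (-3,-2.5) → rotate → (-3.89857,0.22612) → ×s → (-8.17482,0.47414) → (-8.17,0.47)
v2: (1.5,-4) → rotate → (-1.63957,-3.94484) → ×s → (-3.43798,-8.27185) → (-3.44,-8.27)
v3: (4.5,-3.5) → rotate → (0.89182,-5.63069) → ×s → (1.87003,-11.80685) → (1.87,-11.81)
v4: (4.5,-1.5) → rotate → (2.25900,-4.17096) → ×s → (4.73684,-8.74598) → (4.74,-8.75)
v5: (2.5,4) → rotate → (4.55903,1.21048) → ×s → (9.55971,2.53822) → (9.56,2.54)
v6: (2,4.5) → rotate → (4.53589,1.91720) → ×s → (9.51120,4.02014) → (9.51,4.02)
v7: (-2,5) → rotate → (1.95823,5.01650) → ×s → (4.10617,10.51898) → (4.11,10.52)
v8: (-3,3) → rotate → (-0.13882,4.24037) → ×s → (-0.29108,8.89152) → (-0.29,8.89)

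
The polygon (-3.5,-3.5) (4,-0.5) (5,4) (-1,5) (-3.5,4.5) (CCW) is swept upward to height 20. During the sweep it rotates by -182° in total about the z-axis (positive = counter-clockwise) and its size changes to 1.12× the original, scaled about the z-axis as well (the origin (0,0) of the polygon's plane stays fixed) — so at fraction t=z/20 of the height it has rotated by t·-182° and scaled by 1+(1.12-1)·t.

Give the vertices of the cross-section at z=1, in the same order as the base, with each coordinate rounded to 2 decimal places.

t = z/height = 1/20 = 0.05
s = 1 + (scale-1)·z/height = 1 + (1.12-1)·1/20 = 1.006000
θ = twist·z/height = -182°·1/20 = -9.1000° = -0.158825 rad
cos θ = 0.987414, sin θ = -0.158158 (intermediates below are computed at full precision and shown rounded to 5 d.p.)
v1: (-3.5,-3.5) → rotate → (-4.00950,-2.90240) → ×s → (-4.03356,-2.91981) → (-4.03,-2.92)
v2: (4,-0.5) → rotate → (3.87058,-1.12634) → ×s → (3.89380,-1.13310) → (3.89,-1.13)
v3: (5,4) → rotate → (5.56970,3.15886) → ×s → (5.60312,3.17782) → (5.60,3.18)
v4: (-1,5) → rotate → (-0.19662,5.09523) → ×s → (-0.19780,5.12580) → (-0.20,5.13)
v5: (-3.5,4.5) → rotate → (-2.74424,4.99692) → ×s → (-2.76070,5.02690) → (-2.76,5.03)

Cross-section at z=1: (-4.03,-2.92) (3.89,-1.13) (5.60,3.18) (-0.20,5.13) (-2.76,5.03)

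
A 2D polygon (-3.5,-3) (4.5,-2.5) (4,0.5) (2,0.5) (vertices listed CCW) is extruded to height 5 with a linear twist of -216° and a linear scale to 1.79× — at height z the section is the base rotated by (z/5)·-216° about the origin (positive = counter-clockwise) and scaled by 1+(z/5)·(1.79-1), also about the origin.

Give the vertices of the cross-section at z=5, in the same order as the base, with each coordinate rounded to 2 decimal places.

t = z/height = 5/5 = 1
s = 1 + (scale-1)·z/height = 1 + (1.79-1)·5/5 = 1.790000
θ = twist·z/height = -216°·5/5 = -216.0000° = -3.769911 rad
cos θ = -0.809017, sin θ = 0.587785 (intermediates below are computed at full precision and shown rounded to 5 d.p.)
v1: (-3.5,-3) → rotate → (4.59492,0.36980) → ×s → (8.22490,0.66195) → (8.22,0.66)
v2: (4.5,-2.5) → rotate → (-2.17111,4.66758) → ×s → (-3.88629,8.35496) → (-3.89,8.35)
v3: (4,0.5) → rotate → (-3.52996,1.94663) → ×s → (-6.31863,3.48447) → (-6.32,3.48)
v4: (2,0.5) → rotate → (-1.91193,0.77106) → ×s → (-3.42235,1.38020) → (-3.42,1.38)

Cross-section at z=5: (8.22,0.66) (-3.89,8.35) (-6.32,3.48) (-3.42,1.38)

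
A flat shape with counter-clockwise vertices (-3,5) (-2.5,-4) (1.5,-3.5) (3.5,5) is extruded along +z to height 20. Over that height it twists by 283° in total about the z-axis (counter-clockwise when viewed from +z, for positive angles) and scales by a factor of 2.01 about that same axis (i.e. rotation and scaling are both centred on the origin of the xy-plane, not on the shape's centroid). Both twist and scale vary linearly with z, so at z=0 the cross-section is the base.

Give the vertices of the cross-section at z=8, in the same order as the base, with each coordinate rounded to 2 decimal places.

t = z/height = 8/20 = 0.4
s = 1 + (scale-1)·z/height = 1 + (2.01-1)·8/20 = 1.404000
θ = twist·z/height = 283°·8/20 = 113.2000° = 1.975713 rad
cos θ = -0.393942, sin θ = 0.919135 (intermediates below are computed at full precision and shown rounded to 5 d.p.)
v1: (-3,5) → rotate → (-3.41385,-4.72712) → ×s → (-4.79305,-6.63687) → (-4.79,-6.64)
v2: (-2.5,-4) → rotate → (4.66140,-0.72207) → ×s → (6.54460,-1.01379) → (6.54,-1.01)
v3: (1.5,-3.5) → rotate → (2.62606,2.75750) → ×s → (3.68699,3.87153) → (3.69,3.87)
v4: (3.5,5) → rotate → (-5.97447,1.24726) → ×s → (-8.38816,1.75116) → (-8.39,1.75)

Cross-section at z=8: (-4.79,-6.64) (6.54,-1.01) (3.69,3.87) (-8.39,1.75)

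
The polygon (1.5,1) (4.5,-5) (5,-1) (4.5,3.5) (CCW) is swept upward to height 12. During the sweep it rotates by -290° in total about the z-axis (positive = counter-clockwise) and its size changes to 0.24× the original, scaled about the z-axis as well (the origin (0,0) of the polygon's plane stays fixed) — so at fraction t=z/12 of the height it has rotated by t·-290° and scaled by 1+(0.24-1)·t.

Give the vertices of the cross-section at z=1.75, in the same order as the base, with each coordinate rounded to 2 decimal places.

Cross-section at z=1.75: (1.58,-0.24) (-0.03,-5.98) (2.69,-3.65) (5.05,-0.39)

t = z/height = 1.75/12 = 0.145833
s = 1 + (scale-1)·z/height = 1 + (0.24-1)·1.75/12 = 0.889167
θ = twist·z/height = -290°·1.75/12 = -42.2917° = -0.738129 rad
cos θ = 0.739729, sin θ = -0.672905 (intermediates below are computed at full precision and shown rounded to 5 d.p.)
v1: (1.5,1) → rotate → (1.78250,-0.26963) → ×s → (1.58494,-0.23974) → (1.58,-0.24)
v2: (4.5,-5) → rotate → (-0.03574,-6.72672) → ×s → (-0.03178,-5.98117) → (-0.03,-5.98)
v3: (5,-1) → rotate → (3.02574,-4.10425) → ×s → (2.69039,-3.64937) → (2.69,-3.65)
v4: (4.5,3.5) → rotate → (5.68395,-0.43902) → ×s → (5.05398,-0.39036) → (5.05,-0.39)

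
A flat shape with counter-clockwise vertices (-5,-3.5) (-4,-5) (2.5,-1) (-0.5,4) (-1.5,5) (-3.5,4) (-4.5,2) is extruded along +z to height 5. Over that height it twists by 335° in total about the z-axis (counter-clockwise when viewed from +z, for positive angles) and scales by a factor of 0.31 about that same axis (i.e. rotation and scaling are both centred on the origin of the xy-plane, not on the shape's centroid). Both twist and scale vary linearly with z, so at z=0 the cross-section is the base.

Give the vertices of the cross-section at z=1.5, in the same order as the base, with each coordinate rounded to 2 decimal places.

Cross-section at z=1.5: (3.45,-3.39) (4.48,-2.40) (0.42,2.09) (-3.05,-0.97) (-3.68,-1.89) (-2.61,-3.31) (-0.91,-3.80)

t = z/height = 1.5/5 = 0.3
s = 1 + (scale-1)·z/height = 1 + (0.31-1)·1.5/5 = 0.793000
θ = twist·z/height = 335°·1.5/5 = 100.5000° = 1.754056 rad
cos θ = -0.182236, sin θ = 0.983255 (intermediates below are computed at full precision and shown rounded to 5 d.p.)
v1: (-5,-3.5) → rotate → (4.35257,-4.27845) → ×s → (3.45159,-3.39281) → (3.45,-3.39)
v2: (-4,-5) → rotate → (5.64522,-3.02184) → ×s → (4.47666,-2.39632) → (4.48,-2.40)
v3: (2.5,-1) → rotate → (0.52767,2.64037) → ×s → (0.41844,2.09382) → (0.42,2.09)
v4: (-0.5,4) → rotate → (-3.84190,-1.22057) → ×s → (-3.04663,-0.96791) → (-3.05,-0.97)
v5: (-1.5,5) → rotate → (-4.64292,-2.38606) → ×s → (-3.68184,-1.89215) → (-3.68,-1.89)
v6: (-3.5,4) → rotate → (-3.29520,-4.17033) → ×s → (-2.61309,-3.30708) → (-2.61,-3.31)
v7: (-4.5,2) → rotate → (-1.14645,-4.78912) → ×s → (-0.90913,-3.79777) → (-0.91,-3.80)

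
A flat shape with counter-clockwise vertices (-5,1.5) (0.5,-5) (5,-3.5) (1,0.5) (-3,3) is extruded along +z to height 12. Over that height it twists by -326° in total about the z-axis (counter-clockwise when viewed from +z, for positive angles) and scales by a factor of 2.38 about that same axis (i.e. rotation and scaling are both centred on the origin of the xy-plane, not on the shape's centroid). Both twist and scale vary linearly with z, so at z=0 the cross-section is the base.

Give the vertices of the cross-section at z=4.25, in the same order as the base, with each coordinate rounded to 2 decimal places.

t = z/height = 4.25/12 = 0.354167
s = 1 + (scale-1)·z/height = 1 + (2.38-1)·4.25/12 = 1.488750
θ = twist·z/height = -326°·4.25/12 = -115.4583° = -2.015128 rad
cos θ = -0.429855, sin θ = -0.902898 (intermediates below are computed at full precision and shown rounded to 5 d.p.)
v1: (-5,1.5) → rotate → (3.50362,3.86971) → ×s → (5.21601,5.76103) → (5.22,5.76)
v2: (0.5,-5) → rotate → (-4.72942,1.69782) → ×s → (-7.04092,2.52764) → (-7.04,2.53)
v3: (5,-3.5) → rotate → (-5.30942,-3.01000) → ×s → (-7.90439,-4.48114) → (-7.90,-4.48)
v4: (1,0.5) → rotate → (0.02159,-1.11783) → ×s → (0.03215,-1.66416) → (0.03,-1.66)
v5: (-3,3) → rotate → (3.99826,1.41913) → ×s → (5.95241,2.11273) → (5.95,2.11)

Cross-section at z=4.25: (5.22,5.76) (-7.04,2.53) (-7.90,-4.48) (0.03,-1.66) (5.95,2.11)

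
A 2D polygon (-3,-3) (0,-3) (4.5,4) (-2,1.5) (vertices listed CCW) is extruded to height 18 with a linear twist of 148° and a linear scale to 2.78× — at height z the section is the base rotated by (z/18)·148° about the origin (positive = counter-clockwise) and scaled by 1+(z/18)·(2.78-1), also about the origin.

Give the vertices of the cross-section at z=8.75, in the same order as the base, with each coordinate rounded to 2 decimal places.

t = z/height = 8.75/18 = 0.486111
s = 1 + (scale-1)·z/height = 1 + (2.78-1)·8.75/18 = 1.865278
θ = twist·z/height = 148°·8.75/18 = 71.9444° = 1.255667 rad
cos θ = 0.309939, sin θ = 0.950756 (intermediates below are computed at full precision and shown rounded to 5 d.p.)
v1: (-3,-3) → rotate → (1.92245,-3.78209) → ×s → (3.58591,-7.05464) → (3.59,-7.05)
v2: (0,-3) → rotate → (2.85227,-0.92982) → ×s → (5.32027,-1.73437) → (5.32,-1.73)
v3: (4.5,4) → rotate → (-2.40830,5.51816) → ×s → (-4.49215,10.29290) → (-4.49,10.29)
v4: (-2,1.5) → rotate → (-2.04601,-1.43660) → ×s → (-3.81638,-2.67967) → (-3.82,-2.68)

Cross-section at z=8.75: (3.59,-7.05) (5.32,-1.73) (-4.49,10.29) (-3.82,-2.68)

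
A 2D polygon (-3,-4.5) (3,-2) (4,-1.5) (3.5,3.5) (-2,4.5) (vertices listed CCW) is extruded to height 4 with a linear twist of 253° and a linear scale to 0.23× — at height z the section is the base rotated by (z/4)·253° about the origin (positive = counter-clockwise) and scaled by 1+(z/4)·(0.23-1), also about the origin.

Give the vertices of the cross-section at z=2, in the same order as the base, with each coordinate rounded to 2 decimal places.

t = z/height = 2/4 = 0.5
s = 1 + (scale-1)·z/height = 1 + (0.23-1)·2/4 = 0.615000
θ = twist·z/height = 253°·2/4 = 126.5000° = 2.207842 rad
cos θ = -0.594823, sin θ = 0.803857 (intermediates below are computed at full precision and shown rounded to 5 d.p.)
v1: (-3,-4.5) → rotate → (5.40182,0.26513) → ×s → (3.32212,0.16306) → (3.32,0.16)
v2: (3,-2) → rotate → (-0.17675,3.60122) → ×s → (-0.10870,2.21475) → (-0.11,2.21)
v3: (4,-1.5) → rotate → (-1.17351,4.10766) → ×s → (-0.72171,2.52621) → (-0.72,2.53)
v4: (3.5,3.5) → rotate → (-4.89538,0.73162) → ×s → (-3.01066,0.44995) → (-3.01,0.45)
v5: (-2,4.5) → rotate → (-2.42771,-4.28442) → ×s → (-1.49304,-2.63492) → (-1.49,-2.63)

Cross-section at z=2: (3.32,0.16) (-0.11,2.21) (-0.72,2.53) (-3.01,0.45) (-1.49,-2.63)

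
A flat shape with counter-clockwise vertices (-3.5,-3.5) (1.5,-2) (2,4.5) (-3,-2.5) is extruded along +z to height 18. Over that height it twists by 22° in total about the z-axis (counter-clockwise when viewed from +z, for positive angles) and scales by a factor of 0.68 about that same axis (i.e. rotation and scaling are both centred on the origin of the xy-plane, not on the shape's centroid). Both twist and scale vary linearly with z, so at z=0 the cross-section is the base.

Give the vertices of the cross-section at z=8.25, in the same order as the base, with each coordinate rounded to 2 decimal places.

Cross-section at z=8.25: (-2.42,-3.46) (1.56,-1.46) (1.01,4.08) (-2.15,-2.55)

t = z/height = 8.25/18 = 0.458333
s = 1 + (scale-1)·z/height = 1 + (0.68-1)·8.25/18 = 0.853333
θ = twist·z/height = 22°·8.25/18 = 10.0833° = 0.175987 rad
cos θ = 0.984554, sin θ = 0.175080 (intermediates below are computed at full precision and shown rounded to 5 d.p.)
v1: (-3.5,-3.5) → rotate → (-2.83316,-4.05872) → ×s → (-2.41763,-3.46344) → (-2.42,-3.46)
v2: (1.5,-2) → rotate → (1.82699,-1.70649) → ×s → (1.55903,-1.45620) → (1.56,-1.46)
v3: (2,4.5) → rotate → (1.18125,4.78065) → ×s → (1.00800,4.07949) → (1.01,4.08)
v4: (-3,-2.5) → rotate → (-2.51596,-2.98663) → ×s → (-2.14695,-2.54859) → (-2.15,-2.55)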